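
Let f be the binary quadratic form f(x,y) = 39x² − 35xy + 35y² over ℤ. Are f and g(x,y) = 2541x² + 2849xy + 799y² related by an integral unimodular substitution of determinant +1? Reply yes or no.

D₁ = -4235, D₂ = -4235
f: flip: (39,-35,35)→(35,35,39)
f: reduced (well bottom): (35,35,39) with a≤c, −a<b≤a
g: translate: b→-2233 (≡2849 mod 5082), so (2541,2849,799)→(2541,-2233,491)
g: flip: (2541,-2233,491)→(491,2233,2541)
g: translate: b→269 (≡2233 mod 982), so (491,2233,2541)→(491,269,39)
g: flip: (491,269,39)→(39,-269,491)
g: translate: b→-35 (≡-269 mod 78), so (39,-269,491)→(39,-35,35)
g: flip: (39,-35,35)→(35,35,39)
g: reduced (well bottom): (35,35,39) with a≤c, −a<b≤a
reduced forms (35, 35, 39) vs (35, 35, 39) ⇒ equivalent

yes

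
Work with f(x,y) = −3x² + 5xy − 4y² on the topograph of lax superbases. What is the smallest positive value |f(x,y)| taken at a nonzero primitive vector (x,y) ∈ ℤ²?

translate: b→1 (≡-5 mod 6), so (3,-5,4)→(3,1,2)
flip: (3,1,2)→(2,-1,3)
reduced (well bottom): (2,-1,3) with a≤c, −a<b≤a
well minimum |f| = |-2| = 2 (negative-definite)

2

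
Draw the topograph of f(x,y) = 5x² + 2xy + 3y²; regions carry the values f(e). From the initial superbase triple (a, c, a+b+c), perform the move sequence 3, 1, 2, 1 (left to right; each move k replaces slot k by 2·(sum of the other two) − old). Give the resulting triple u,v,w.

start (5,3,10) = (f(1,0),f(0,1),f(1,1))
replace slot 3: 2·(5+3) − 10 = 6 → (5,3,6)
replace slot 1: 2·(3+6) − 5 = 13 → (13,3,6)
replace slot 2: 2·(13+6) − 3 = 35 → (13,35,6)
replace slot 1: 2·(35+6) − 13 = 69 → (69,35,6)

69,35,6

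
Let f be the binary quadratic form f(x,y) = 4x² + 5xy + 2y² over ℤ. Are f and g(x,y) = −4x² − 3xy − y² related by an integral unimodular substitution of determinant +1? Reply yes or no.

D₁ = -7, D₂ = -7
f: translate: b→-3 (≡5 mod 8), so (4,5,2)→(4,-3,1)
f: flip: (4,-3,1)→(1,3,4)
f: translate: b→1 (≡3 mod 2), so (1,3,4)→(1,1,2)
f: reduced (well bottom): (1,1,2) with a≤c, −a<b≤a
g is negative-definite; reduce −g:
−g: flip: (4,3,1)→(1,-3,4)
−g: translate: b→1 (≡-3 mod 2), so (1,-3,4)→(1,1,2)
−g: reduced (well bottom): (1,1,2) with a≤c, −a<b≤a
flip sign back: reduced form of g is (-1,-1,-2)
reduced forms (1, 1, 2) vs (-1, -1, -2) ⇒ inequivalent

no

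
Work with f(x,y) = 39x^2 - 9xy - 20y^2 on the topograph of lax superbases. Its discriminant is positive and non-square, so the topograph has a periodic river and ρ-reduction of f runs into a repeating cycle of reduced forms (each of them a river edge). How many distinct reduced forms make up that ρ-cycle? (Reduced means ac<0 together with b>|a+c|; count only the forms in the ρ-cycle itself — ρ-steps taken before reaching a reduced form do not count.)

D = 3201, ⌊√D⌋ = 56
descent: ρ → (-20,49,10)  [lands on river]
river: ρ → (10,51,-15)
river: ρ → (-15,39,28)
river: ρ → (28,17,-26)
river: ρ → (-26,35,19)
river: ρ → (19,41,-20)
river: ρ → (-20,39,21)
river: ρ → (21,45,-14)
river: ρ → (-14,39,30)
river: ρ → (30,21,-23)
river: ρ → (-23,25,28)
river: ρ → (28,31,-20)
ρ-cycle length = 12 (tail of 1 descent step not counted)

12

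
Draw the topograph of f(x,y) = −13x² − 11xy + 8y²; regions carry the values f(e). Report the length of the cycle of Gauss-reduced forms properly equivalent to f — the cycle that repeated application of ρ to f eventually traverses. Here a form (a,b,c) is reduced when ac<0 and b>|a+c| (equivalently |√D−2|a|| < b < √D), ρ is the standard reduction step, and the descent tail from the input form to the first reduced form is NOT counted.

D = 537, ⌊√D⌋ = 23
descent: ρ → (8,11,-13)  [lands on river]
river: ρ → (-13,15,6)
river: ρ → (6,21,-4)
river: ρ → (-4,19,11)
river: ρ → (11,3,-12)
river: ρ → (-12,21,2)
river: ρ → (2,23,-1)
river: ρ → (-1,23,2)
river: ρ → (2,21,-12)
river: ρ → (-12,3,11)
river: ρ → (11,19,-4)
river: ρ → (-4,21,6)
river: ρ → (6,15,-13)
river: ρ → (-13,11,8)
river: ρ → (8,21,-3)
river: ρ → (-3,21,8)
ρ-cycle length = 16 (tail of 1 descent step not counted)

16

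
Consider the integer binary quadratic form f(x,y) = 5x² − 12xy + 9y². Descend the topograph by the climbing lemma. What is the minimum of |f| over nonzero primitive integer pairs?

translate: b→-2 (≡-12 mod 10), so (5,-12,9)→(5,-2,2)
flip: (5,-2,2)→(2,2,5)
reduced (well bottom): (2,2,5) with a≤c, −a<b≤a
well minimum = a = 2

2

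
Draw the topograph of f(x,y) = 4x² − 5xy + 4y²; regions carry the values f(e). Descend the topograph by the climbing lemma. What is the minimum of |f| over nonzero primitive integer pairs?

translate: b→3 (≡-5 mod 8), so (4,-5,4)→(4,3,3)
flip: (4,3,3)→(3,-3,4)
translate: b→3 (≡-3 mod 6), so (3,-3,4)→(3,3,4)
reduced (well bottom): (3,3,4) with a≤c, −a<b≤a
well minimum = a = 3

3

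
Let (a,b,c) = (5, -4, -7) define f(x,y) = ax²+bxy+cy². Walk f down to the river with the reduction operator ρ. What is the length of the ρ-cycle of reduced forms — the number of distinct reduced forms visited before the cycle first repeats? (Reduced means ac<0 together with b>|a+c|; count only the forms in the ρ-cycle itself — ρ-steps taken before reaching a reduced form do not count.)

D = 156, ⌊√D⌋ = 12
descent: ρ → (-7,4,5)  [lands on river]
river: ρ → (5,6,-6)
river: ρ → (-6,6,5)
river: ρ → (5,4,-7)
river: ρ → (-7,10,2)
river: ρ → (2,10,-7)
ρ-cycle length = 6 (tail of 1 descent step not counted)

6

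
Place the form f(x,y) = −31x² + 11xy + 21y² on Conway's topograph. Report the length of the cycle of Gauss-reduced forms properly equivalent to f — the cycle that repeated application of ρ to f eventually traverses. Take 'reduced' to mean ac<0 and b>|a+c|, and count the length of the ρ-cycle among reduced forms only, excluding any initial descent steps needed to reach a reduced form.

D = 2725, ⌊√D⌋ = 52
river: ρ → (21,31,-21)
river: ρ → (-21,11,31)
river: ρ → (31,51,-1)
river: ρ → (-1,51,31)
river: ρ → (31,11,-21)
river: ρ → (-21,31,21)
river: ρ → (21,11,-31)
river: ρ → (-31,51,1)
river: ρ → (1,51,-31)
river: ρ → (-31,11,21)
ρ-cycle length = 10 (tail of 0 descent steps not counted)

10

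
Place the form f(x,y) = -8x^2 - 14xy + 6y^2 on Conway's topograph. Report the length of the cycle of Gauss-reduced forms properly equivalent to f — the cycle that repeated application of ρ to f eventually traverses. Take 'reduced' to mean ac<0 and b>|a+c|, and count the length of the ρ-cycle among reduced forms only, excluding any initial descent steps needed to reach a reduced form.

D = 388, ⌊√D⌋ = 19
descent: ρ → (6,14,-8)  [lands on river]
river: ρ → (-8,18,2)
river: ρ → (2,18,-8)
river: ρ → (-8,14,6)
river: ρ → (6,10,-12)
river: ρ → (-12,14,4)
river: ρ → (4,18,-4)
river: ρ → (-4,14,12)
river: ρ → (12,10,-6)
river: ρ → (-6,14,8)
river: ρ → (8,18,-2)
river: ρ → (-2,18,8)
river: ρ → (8,14,-6)
river: ρ → (-6,10,12)
river: ρ → (12,14,-4)
river: ρ → (-4,18,4)
river: ρ → (4,14,-12)
river: ρ → (-12,10,6)
ρ-cycle length = 18 (tail of 1 descent step not counted)

18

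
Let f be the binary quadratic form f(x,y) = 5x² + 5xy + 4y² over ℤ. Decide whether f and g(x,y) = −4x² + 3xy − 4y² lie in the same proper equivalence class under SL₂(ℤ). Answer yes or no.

D₁ = -55, D₂ = -55
f: flip: (5,5,4)→(4,-5,5)
f: translate: b→3 (≡-5 mod 8), so (4,-5,5)→(4,3,4)
f: reduced (well bottom): (4,3,4) with a≤c, −a<b≤a
g is negative-definite; reduce −g:
−g: flip: (4,-3,4)→(4,3,4)
−g: reduced (well bottom): (4,3,4) with a≤c, −a<b≤a
flip sign back: reduced form of g is (-4,-3,-4)
reduced forms (4, 3, 4) vs (-4, -3, -4) ⇒ inequivalent

no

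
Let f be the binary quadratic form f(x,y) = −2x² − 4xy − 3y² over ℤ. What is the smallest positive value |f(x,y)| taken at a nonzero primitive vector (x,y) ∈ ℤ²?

translate: b→0 (≡4 mod 4), so (2,4,3)→(2,0,1)
flip: (2,0,1)→(1,0,2)
reduced (well bottom): (1,0,2) with a≤c, −a<b≤a
well minimum |f| = |-1| = 1 (negative-definite)

1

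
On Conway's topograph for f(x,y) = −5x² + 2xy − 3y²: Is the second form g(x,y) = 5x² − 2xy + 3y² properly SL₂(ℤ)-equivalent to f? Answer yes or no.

D₁ = -56, D₂ = -56
f is negative-definite; reduce −f:
−f: flip: (5,-2,3)→(3,2,5)
−f: reduced (well bottom): (3,2,5) with a≤c, −a<b≤a
flip sign back: reduced form of f is (-3,-2,-5)
g: flip: (5,-2,3)→(3,2,5)
g: reduced (well bottom): (3,2,5) with a≤c, −a<b≤a
reduced forms (-3, -2, -5) vs (3, 2, 5) ⇒ inequivalent

no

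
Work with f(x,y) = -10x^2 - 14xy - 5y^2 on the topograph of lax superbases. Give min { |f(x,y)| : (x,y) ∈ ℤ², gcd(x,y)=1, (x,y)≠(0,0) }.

translate: b→-6 (≡14 mod 20), so (10,14,5)→(10,-6,1)
flip: (10,-6,1)→(1,6,10)
translate: b→0 (≡6 mod 2), so (1,6,10)→(1,0,1)
reduced (well bottom): (1,0,1) with a≤c, −a<b≤a
well minimum |f| = |-1| = 1 (negative-definite)

1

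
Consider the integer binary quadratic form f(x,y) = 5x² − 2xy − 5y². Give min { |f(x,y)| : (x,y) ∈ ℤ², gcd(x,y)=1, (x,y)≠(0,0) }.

descent: ρ → (-5,2,5)  [lands on river]
river: ρ → (5,8,-2)
river: ρ → (-2,8,5)
river: ρ → (5,2,-5)
river: ρ → (-5,8,2)
river: ρ → (2,8,-5)
closes: descent 1, river 6
min |a| on river = 2

2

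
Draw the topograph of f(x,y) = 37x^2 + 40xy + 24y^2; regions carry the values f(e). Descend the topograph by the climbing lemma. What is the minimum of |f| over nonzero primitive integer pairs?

translate: b→-34 (≡40 mod 74), so (37,40,24)→(37,-34,21)
flip: (37,-34,21)→(21,34,37)
translate: b→-8 (≡34 mod 42), so (21,34,37)→(21,-8,24)
reduced (well bottom): (21,-8,24) with a≤c, −a<b≤a
well minimum = a = 21

21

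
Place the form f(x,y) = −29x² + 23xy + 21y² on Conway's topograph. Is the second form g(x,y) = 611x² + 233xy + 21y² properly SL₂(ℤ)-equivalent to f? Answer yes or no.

D₁ = 2965, D₂ = 2965
river cycle of f (length 34): (21, 19, -31), (-31, 43, 9), (9, 47, -21), (-21, 37, 19), (19, 39, -19), (-19, 37, 21), (21, 47, -9), (-9, 43, 31), (31, 19, -21), (-21, 23, 29), … (24 more)
river cycle of g (length 34): (21, 19, -31), (-31, 43, 9), (9, 47, -21), (-21, 37, 19), (19, 39, -19), (-19, 37, 21), (21, 47, -9), (-9, 43, 31), (31, 19, -21), (-21, 23, 29), … (24 more)
cycles coincide ⇒ equivalent

yes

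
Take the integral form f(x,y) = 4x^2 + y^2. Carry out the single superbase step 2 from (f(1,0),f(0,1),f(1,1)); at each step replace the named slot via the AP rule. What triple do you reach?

start (4,1,5) = (f(1,0),f(0,1),f(1,1))
replace slot 2: 2·(4+5) − 1 = 17 → (4,17,5)

4,17,5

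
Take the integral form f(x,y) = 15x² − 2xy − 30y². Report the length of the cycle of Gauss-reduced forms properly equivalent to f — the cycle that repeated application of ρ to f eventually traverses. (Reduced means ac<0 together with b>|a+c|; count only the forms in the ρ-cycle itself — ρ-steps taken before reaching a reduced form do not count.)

D = 1804, ⌊√D⌋ = 42
descent: ρ → (-30,2,15)
descent: ρ → (15,28,-17)  [lands on river]
river: ρ → (-17,40,3)
river: ρ → (3,38,-30)
river: ρ → (-30,22,11)
river: ρ → (11,22,-30)
river: ρ → (-30,38,3)
river: ρ → (3,40,-17)
river: ρ → (-17,28,15)
river: ρ → (15,32,-13)
river: ρ → (-13,20,27)
river: ρ → (27,34,-6)
river: ρ → (-6,38,15)
river: ρ → (15,22,-22)
river: ρ → (-22,22,15)
river: ρ → (15,38,-6)
river: ρ → (-6,34,27)
river: ρ → (27,20,-13)
river: ρ → (-13,32,15)
ρ-cycle length = 18 (tail of 2 descent steps not counted)

18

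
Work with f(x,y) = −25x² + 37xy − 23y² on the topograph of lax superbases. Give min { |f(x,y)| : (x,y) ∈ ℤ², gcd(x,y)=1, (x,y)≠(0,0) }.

translate: b→13 (≡-37 mod 50), so (25,-37,23)→(25,13,11)
flip: (25,13,11)→(11,-13,25)
translate: b→9 (≡-13 mod 22), so (11,-13,25)→(11,9,23)
reduced (well bottom): (11,9,23) with a≤c, −a<b≤a
well minimum |f| = |-11| = 11 (negative-definite)

11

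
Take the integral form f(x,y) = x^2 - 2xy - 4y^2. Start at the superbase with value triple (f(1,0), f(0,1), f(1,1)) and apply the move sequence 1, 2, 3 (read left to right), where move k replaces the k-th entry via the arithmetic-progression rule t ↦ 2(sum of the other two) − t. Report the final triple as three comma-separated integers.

start (1,-4,-5) = (f(1,0),f(0,1),f(1,1))
replace slot 1: 2·((-4)+(-5)) − 1 = -19 → (-19,-4,-5)
replace slot 2: 2·((-19)+(-5)) − (-4) = -44 → (-19,-44,-5)
replace slot 3: 2·((-19)+(-44)) − (-5) = -121 → (-19,-44,-121)

-19,-44,-121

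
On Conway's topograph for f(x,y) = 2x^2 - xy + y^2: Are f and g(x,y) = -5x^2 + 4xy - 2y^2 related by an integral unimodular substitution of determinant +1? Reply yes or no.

D₁ = -7, D₂ = -24
discriminants differ ⇒ not SL₂(ℤ)-equivalent

no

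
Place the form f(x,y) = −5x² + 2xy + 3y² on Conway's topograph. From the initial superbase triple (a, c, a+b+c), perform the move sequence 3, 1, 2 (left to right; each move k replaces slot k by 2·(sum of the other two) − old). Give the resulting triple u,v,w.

start (-5,3,0) = (f(1,0),f(0,1),f(1,1))
replace slot 3: 2·((-5)+3) − 0 = -4 → (-5,3,-4)
replace slot 1: 2·(3+(-4)) − (-5) = 3 → (3,3,-4)
replace slot 2: 2·(3+(-4)) − 3 = -5 → (3,-5,-4)

3,-5,-4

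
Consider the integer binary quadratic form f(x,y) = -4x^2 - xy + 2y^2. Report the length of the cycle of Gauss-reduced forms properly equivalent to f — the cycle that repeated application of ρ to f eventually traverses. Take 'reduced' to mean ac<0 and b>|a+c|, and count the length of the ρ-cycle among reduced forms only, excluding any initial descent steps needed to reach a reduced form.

D = 33, ⌊√D⌋ = 5
descent: ρ → (2,5,-1)  [lands on river]
river: ρ → (-1,5,2)
river: ρ → (2,3,-3)
river: ρ → (-3,3,2)
ρ-cycle length = 4 (tail of 1 descent step not counted)

4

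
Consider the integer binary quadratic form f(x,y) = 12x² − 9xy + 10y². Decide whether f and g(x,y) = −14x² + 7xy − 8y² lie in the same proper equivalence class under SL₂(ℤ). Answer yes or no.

D₁ = -399, D₂ = -399
f: flip: (12,-9,10)→(10,9,12)
f: reduced (well bottom): (10,9,12) with a≤c, −a<b≤a
g is negative-definite; reduce −g:
−g: flip: (14,-7,8)→(8,7,14)
−g: reduced (well bottom): (8,7,14) with a≤c, −a<b≤a
flip sign back: reduced form of g is (-8,-7,-14)
reduced forms (10, 9, 12) vs (-8, -7, -14) ⇒ inequivalent

no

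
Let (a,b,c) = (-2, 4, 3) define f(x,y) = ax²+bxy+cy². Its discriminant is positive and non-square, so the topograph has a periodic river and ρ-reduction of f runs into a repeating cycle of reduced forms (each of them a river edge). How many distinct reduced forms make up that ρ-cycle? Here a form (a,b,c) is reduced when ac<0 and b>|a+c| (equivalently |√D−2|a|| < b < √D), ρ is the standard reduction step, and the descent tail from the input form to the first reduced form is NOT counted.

D = 40, ⌊√D⌋ = 6
river: ρ → (3,2,-3)
river: ρ → (-3,4,2)
river: ρ → (2,4,-3)
river: ρ → (-3,2,3)
river: ρ → (3,4,-2)
river: ρ → (-2,4,3)
ρ-cycle length = 6 (tail of 0 descent steps not counted)

6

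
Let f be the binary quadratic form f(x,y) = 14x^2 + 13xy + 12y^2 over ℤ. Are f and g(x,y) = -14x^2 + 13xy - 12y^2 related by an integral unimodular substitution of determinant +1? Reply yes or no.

D₁ = -503, D₂ = -503
f: flip: (14,13,12)→(12,-13,14)
f: translate: b→11 (≡-13 mod 24), so (12,-13,14)→(12,11,13)
f: reduced (well bottom): (12,11,13) with a≤c, −a<b≤a
g is negative-definite; reduce −g:
−g: flip: (14,-13,12)→(12,13,14)
−g: translate: b→-11 (≡13 mod 24), so (12,13,14)→(12,-11,13)
−g: reduced (well bottom): (12,-11,13) with a≤c, −a<b≤a
flip sign back: reduced form of g is (-12,11,-13)
reduced forms (12, 11, 13) vs (-12, 11, -13) ⇒ inequivalent

no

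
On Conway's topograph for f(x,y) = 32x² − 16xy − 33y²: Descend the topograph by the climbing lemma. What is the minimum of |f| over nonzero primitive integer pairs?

descent: ρ → (-33,16,32)  [lands on river]
river: ρ → (32,48,-17)
river: ρ → (-17,54,23)
river: ρ → (23,38,-33)
river: ρ → (-33,28,28)
river: ρ → (28,28,-33)
river: ρ → (-33,38,23)
river: ρ → (23,54,-17)
river: ρ → (-17,48,32)
river: ρ → (32,16,-33)
river: ρ → (-33,50,15)
river: ρ → (15,40,-48)
river: ρ → (-48,56,7)
river: ρ → (7,56,-48)
river: ρ → (-48,40,15)
river: ρ → (15,50,-33)
closes: descent 1, river 16
min |a| on river = 7

7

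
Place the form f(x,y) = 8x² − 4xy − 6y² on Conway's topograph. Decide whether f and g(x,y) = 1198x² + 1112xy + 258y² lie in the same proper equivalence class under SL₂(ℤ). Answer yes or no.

D₁ = 208, D₂ = 208
river cycle of f (length 10): (-6, 4, 8), (8, 12, -2), (-2, 12, 8), (8, 4, -6), (-6, 8, 6), (6, 4, -8), (-8, 12, 2), (2, 12, -8), (-8, 4, 6), (6, 8, -6)
river cycle of g (length 10): (6, 8, -6), (-6, 4, 8), (8, 12, -2), (-2, 12, 8), (8, 4, -6), (-6, 8, 6), (6, 4, -8), (-8, 12, 2), (2, 12, -8), (-8, 4, 6)
cycles coincide ⇒ equivalent

yes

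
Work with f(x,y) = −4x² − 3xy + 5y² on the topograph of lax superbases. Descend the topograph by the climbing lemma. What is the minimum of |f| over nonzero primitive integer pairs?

descent: ρ → (5,3,-4)  [lands on river]
river: ρ → (-4,5,4)
river: ρ → (4,3,-5)
river: ρ → (-5,7,2)
river: ρ → (2,9,-1)
river: ρ → (-1,9,2)
river: ρ → (2,7,-5)
river: ρ → (-5,3,4)
river: ρ → (4,5,-4)
river: ρ → (-4,3,5)
river: ρ → (5,7,-2)
river: ρ → (-2,9,1)
river: ρ → (1,9,-2)
river: ρ → (-2,7,5)
closes: descent 1, river 14
min |a| on river = 1

1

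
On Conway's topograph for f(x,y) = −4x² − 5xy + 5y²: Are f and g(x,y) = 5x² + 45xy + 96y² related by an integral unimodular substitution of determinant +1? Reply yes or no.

D₁ = 105, D₂ = 105
river cycle of f (length 6): (5, 5, -4), (-4, 3, 6), (6, 9, -1), (-1, 9, 6), (6, 3, -4), (-4, 5, 5)
river cycle of g (length 6): (5, 5, -4), (-4, 3, 6), (6, 9, -1), (-1, 9, 6), (6, 3, -4), (-4, 5, 5)
cycles coincide ⇒ equivalent

yes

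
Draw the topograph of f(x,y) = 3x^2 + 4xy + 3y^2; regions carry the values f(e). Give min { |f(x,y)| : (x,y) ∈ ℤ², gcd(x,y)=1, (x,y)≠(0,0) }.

translate: b→-2 (≡4 mod 6), so (3,4,3)→(3,-2,2)
flip: (3,-2,2)→(2,2,3)
reduced (well bottom): (2,2,3) with a≤c, −a<b≤a
well minimum = a = 2

2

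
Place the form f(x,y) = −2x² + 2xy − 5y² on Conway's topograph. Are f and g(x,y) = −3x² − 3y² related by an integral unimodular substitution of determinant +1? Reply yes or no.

D₁ = -36, D₂ = -36
f is negative-definite; reduce −f:
−f: translate: b→2 (≡-2 mod 4), so (2,-2,5)→(2,2,5)
−f: reduced (well bottom): (2,2,5) with a≤c, −a<b≤a
flip sign back: reduced form of f is (-2,-2,-5)
g is negative-definite; reduce −g:
−g: reduced (well bottom): (3,0,3) with a≤c, −a<b≤a
flip sign back: reduced form of g is (-3,0,-3)
reduced forms (-2, -2, -5) vs (-3, 0, -3) ⇒ inequivalent

no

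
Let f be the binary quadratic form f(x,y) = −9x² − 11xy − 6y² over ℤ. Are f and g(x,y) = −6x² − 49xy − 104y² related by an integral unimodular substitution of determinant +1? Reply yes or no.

D₁ = -95, D₂ = -95
f is negative-definite; reduce −f:
−f: translate: b→-7 (≡11 mod 18), so (9,11,6)→(9,-7,4)
−f: flip: (9,-7,4)→(4,7,9)
−f: translate: b→-1 (≡7 mod 8), so (4,7,9)→(4,-1,6)
−f: reduced (well bottom): (4,-1,6) with a≤c, −a<b≤a
flip sign back: reduced form of f is (-4,1,-6)
g is negative-definite; reduce −g:
−g: translate: b→1 (≡49 mod 12), so (6,49,104)→(6,1,4)
−g: flip: (6,1,4)→(4,-1,6)
−g: reduced (well bottom): (4,-1,6) with a≤c, −a<b≤a
flip sign back: reduced form of g is (-4,1,-6)
reduced forms (-4, 1, -6) vs (-4, 1, -6) ⇒ equivalent

yes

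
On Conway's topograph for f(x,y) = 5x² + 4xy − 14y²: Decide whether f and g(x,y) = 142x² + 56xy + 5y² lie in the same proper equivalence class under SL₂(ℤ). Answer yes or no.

D₁ = 296, D₂ = 296
river cycle of f (length 6): (5, 14, -5), (-5, 16, 2), (2, 16, -5), (-5, 14, 5), (5, 16, -2), (-2, 16, 5)
river cycle of g (length 6): (5, 14, -5), (-5, 16, 2), (2, 16, -5), (-5, 14, 5), (5, 16, -2), (-2, 16, 5)
cycles coincide ⇒ equivalent

yes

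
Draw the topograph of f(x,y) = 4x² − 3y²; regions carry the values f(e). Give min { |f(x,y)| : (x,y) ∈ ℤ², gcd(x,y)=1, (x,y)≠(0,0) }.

descent: ρ → (-3,6,1)  [lands on river]
river: ρ → (1,6,-3)
closes: descent 1, river 2
min |a| on river = 1

1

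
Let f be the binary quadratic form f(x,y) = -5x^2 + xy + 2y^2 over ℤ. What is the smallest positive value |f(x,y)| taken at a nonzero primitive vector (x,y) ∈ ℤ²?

descent: ρ → (2,3,-4)  [lands on river]
river: ρ → (-4,5,1)
river: ρ → (1,5,-4)
river: ρ → (-4,3,2)
river: ρ → (2,5,-2)
river: ρ → (-2,3,4)
river: ρ → (4,5,-1)
river: ρ → (-1,5,4)
river: ρ → (4,3,-2)
river: ρ → (-2,5,2)
closes: descent 1, river 10
min |a| on river = 1

1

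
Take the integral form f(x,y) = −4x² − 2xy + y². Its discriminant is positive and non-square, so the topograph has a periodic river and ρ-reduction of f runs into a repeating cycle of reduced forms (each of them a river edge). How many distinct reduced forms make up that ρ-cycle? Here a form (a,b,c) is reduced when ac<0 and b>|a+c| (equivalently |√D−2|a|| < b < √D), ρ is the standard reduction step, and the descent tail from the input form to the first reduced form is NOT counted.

D = 20, ⌊√D⌋ = 4
descent: ρ → (1,4,-1)  [lands on river]
river: ρ → (-1,4,1)
ρ-cycle length = 2 (tail of 1 descent step not counted)

2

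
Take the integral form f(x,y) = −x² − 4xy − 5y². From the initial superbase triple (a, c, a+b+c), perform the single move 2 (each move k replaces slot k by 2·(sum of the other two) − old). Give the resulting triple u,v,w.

start (-1,-5,-10) = (f(1,0),f(0,1),f(1,1))
replace slot 2: 2·((-1)+(-10)) − (-5) = -17 → (-1,-17,-10)

-1,-17,-10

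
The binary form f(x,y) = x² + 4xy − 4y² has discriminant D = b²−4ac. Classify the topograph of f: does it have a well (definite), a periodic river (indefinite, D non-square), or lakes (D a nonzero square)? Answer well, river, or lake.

D = b²−4ac = 4² − 4·1·(-4) = 32
D > 0 non-square ⇒ indefinite ⇒ periodic river

river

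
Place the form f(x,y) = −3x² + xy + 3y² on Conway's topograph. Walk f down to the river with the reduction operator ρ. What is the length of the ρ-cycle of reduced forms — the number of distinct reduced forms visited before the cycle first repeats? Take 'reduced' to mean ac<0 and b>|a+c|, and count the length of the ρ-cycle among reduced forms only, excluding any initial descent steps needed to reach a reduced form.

D = 37, ⌊√D⌋ = 6
river: ρ → (3,5,-1)
river: ρ → (-1,5,3)
river: ρ → (3,1,-3)
river: ρ → (-3,5,1)
river: ρ → (1,5,-3)
river: ρ → (-3,1,3)
ρ-cycle length = 6 (tail of 0 descent steps not counted)

6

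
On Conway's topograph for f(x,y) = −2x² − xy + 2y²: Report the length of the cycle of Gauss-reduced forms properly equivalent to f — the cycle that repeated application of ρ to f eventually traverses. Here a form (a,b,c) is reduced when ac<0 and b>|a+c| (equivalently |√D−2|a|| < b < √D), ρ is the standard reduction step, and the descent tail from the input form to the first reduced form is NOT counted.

D = 17, ⌊√D⌋ = 4
descent: ρ → (2,1,-2)  [lands on river]
river: ρ → (-2,3,1)
river: ρ → (1,3,-2)
river: ρ → (-2,1,2)
river: ρ → (2,3,-1)
river: ρ → (-1,3,2)
ρ-cycle length = 6 (tail of 1 descent step not counted)

6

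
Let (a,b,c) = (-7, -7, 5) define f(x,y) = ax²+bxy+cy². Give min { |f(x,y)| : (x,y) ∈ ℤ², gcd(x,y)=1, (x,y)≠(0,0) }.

descent: ρ → (5,7,-7)  [lands on river]
river: ρ → (-7,7,5)
river: ρ → (5,13,-1)
river: ρ → (-1,13,5)
closes: descent 1, river 4
min |a| on river = 1

1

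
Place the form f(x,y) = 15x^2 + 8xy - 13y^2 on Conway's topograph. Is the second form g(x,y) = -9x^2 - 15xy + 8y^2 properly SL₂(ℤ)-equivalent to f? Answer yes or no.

D₁ = 844, D₂ = 513
discriminants differ ⇒ not SL₂(ℤ)-equivalent

no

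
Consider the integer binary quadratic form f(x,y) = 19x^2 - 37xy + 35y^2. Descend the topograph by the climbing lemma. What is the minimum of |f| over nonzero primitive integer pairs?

translate: b→1 (≡-37 mod 38), so (19,-37,35)→(19,1,17)
flip: (19,1,17)→(17,-1,19)
reduced (well bottom): (17,-1,19) with a≤c, −a<b≤a
well minimum = a = 17

17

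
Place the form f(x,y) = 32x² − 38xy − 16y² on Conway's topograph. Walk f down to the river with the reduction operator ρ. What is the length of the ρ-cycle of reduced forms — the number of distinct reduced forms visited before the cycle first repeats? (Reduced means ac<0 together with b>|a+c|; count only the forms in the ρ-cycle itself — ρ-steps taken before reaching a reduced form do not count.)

D = 3492, ⌊√D⌋ = 59
descent: ρ → (-16,38,32)  [lands on river]
river: ρ → (32,26,-22)
river: ρ → (-22,18,36)
river: ρ → (36,54,-4)
river: ρ → (-4,58,8)
river: ρ → (8,54,-18)
river: ρ → (-18,54,8)
river: ρ → (8,58,-4)
river: ρ → (-4,54,36)
river: ρ → (36,18,-22)
river: ρ → (-22,26,32)
river: ρ → (32,38,-16)
river: ρ → (-16,58,2)
river: ρ → (2,58,-16)
ρ-cycle length = 14 (tail of 1 descent step not counted)

14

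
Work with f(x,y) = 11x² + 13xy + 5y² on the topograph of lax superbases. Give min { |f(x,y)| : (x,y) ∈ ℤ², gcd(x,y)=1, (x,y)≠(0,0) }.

translate: b→-9 (≡13 mod 22), so (11,13,5)→(11,-9,3)
flip: (11,-9,3)→(3,9,11)
translate: b→3 (≡9 mod 6), so (3,9,11)→(3,3,5)
reduced (well bottom): (3,3,5) with a≤c, −a<b≤a
well minimum = a = 3

3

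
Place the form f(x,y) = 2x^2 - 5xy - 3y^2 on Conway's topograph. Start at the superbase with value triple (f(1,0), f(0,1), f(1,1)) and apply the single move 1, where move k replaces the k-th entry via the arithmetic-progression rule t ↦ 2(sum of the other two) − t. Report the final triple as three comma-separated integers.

start (2,-3,-6) = (f(1,0),f(0,1),f(1,1))
replace slot 1: 2·((-3)+(-6)) − 2 = -20 → (-20,-3,-6)

-20,-3,-6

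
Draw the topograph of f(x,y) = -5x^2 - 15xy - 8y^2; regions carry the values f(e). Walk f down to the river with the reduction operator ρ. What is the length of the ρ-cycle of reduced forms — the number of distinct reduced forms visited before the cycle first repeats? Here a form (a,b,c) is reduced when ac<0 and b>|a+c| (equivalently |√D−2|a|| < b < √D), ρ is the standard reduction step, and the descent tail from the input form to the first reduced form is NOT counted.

D = 65, ⌊√D⌋ = 8
descent: ρ → (-8,-1,2)
descent: ρ → (2,5,-5)  [lands on river]
river: ρ → (-5,5,2)
river: ρ → (2,7,-2)
river: ρ → (-2,5,5)
river: ρ → (5,5,-2)
river: ρ → (-2,7,2)
ρ-cycle length = 6 (tail of 2 descent steps not counted)

6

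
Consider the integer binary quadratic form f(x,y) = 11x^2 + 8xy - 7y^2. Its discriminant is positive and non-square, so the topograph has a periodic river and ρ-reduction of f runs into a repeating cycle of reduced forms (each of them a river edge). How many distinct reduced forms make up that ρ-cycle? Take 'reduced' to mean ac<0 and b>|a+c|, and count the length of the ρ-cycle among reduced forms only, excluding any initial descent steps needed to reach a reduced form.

D = 372, ⌊√D⌋ = 19
river: ρ → (-7,6,12)
river: ρ → (12,18,-1)
river: ρ → (-1,18,12)
river: ρ → (12,6,-7)
river: ρ → (-7,8,11)
river: ρ → (11,14,-4)
river: ρ → (-4,18,3)
river: ρ → (3,18,-4)
river: ρ → (-4,14,11)
river: ρ → (11,8,-7)
ρ-cycle length = 10 (tail of 0 descent steps not counted)

10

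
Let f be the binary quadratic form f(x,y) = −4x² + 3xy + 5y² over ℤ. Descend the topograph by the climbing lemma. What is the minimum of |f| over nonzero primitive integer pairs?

river: ρ → (5,7,-2)
river: ρ → (-2,9,1)
river: ρ → (1,9,-2)
river: ρ → (-2,7,5)
river: ρ → (5,3,-4)
river: ρ → (-4,5,4)
river: ρ → (4,3,-5)
river: ρ → (-5,7,2)
river: ρ → (2,9,-1)
river: ρ → (-1,9,2)
river: ρ → (2,7,-5)
river: ρ → (-5,3,4)
river: ρ → (4,5,-4)
river: ρ → (-4,3,5)
closes: descent 0, river 14
min |a| on river = 1

1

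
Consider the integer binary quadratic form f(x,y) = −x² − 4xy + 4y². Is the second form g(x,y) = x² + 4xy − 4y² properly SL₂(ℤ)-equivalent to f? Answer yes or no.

D₁ = 32, D₂ = 32
river cycle of f (length 2): (4, 4, -1), (-1, 4, 4)
river cycle of g (length 2): (-4, 4, 1), (1, 4, -4)
cycles differ ⇒ inequivalent

no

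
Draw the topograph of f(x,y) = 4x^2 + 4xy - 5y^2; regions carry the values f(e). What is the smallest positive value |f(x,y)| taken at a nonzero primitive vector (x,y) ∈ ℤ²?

river: ρ → (-5,6,3)
river: ρ → (3,6,-5)
river: ρ → (-5,4,4)
river: ρ → (4,4,-5)
closes: descent 0, river 4
min |a| on river = 3

3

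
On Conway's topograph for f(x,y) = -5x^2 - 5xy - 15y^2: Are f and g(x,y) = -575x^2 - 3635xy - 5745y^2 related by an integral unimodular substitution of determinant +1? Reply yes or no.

D₁ = -275, D₂ = -275
f is negative-definite; reduce −f:
−f: reduced (well bottom): (5,5,15) with a≤c, −a<b≤a
flip sign back: reduced form of f is (-5,-5,-15)
g is negative-definite; reduce −g:
−g: translate: b→185 (≡3635 mod 1150), so (575,3635,5745)→(575,185,15)
−g: flip: (575,185,15)→(15,-185,575)
−g: translate: b→-5 (≡-185 mod 30), so (15,-185,575)→(15,-5,5)
−g: flip: (15,-5,5)→(5,5,15)
−g: reduced (well bottom): (5,5,15) with a≤c, −a<b≤a
flip sign back: reduced form of g is (-5,-5,-15)
reduced forms (-5, -5, -15) vs (-5, -5, -15) ⇒ equivalent

yes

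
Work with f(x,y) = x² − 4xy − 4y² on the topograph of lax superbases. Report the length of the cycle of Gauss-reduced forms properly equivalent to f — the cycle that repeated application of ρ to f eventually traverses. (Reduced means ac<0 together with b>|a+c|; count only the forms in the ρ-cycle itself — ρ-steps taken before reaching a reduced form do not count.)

D = 32, ⌊√D⌋ = 5
descent: ρ → (-4,4,1)  [lands on river]
river: ρ → (1,4,-4)
ρ-cycle length = 2 (tail of 1 descent step not counted)

2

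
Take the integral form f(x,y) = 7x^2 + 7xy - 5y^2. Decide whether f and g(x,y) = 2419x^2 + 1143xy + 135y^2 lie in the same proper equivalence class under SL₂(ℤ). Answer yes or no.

D₁ = 189, D₂ = 189
river cycle of f (length 4): (-5, 13, 1), (1, 13, -5), (-5, 7, 7), (7, 7, -5)
river cycle of g (length 4): (7, 7, -5), (-5, 13, 1), (1, 13, -5), (-5, 7, 7)
cycles coincide ⇒ equivalent

yes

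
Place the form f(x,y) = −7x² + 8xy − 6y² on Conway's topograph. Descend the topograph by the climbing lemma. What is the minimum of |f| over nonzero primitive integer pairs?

translate: b→6 (≡-8 mod 14), so (7,-8,6)→(7,6,5)
flip: (7,6,5)→(5,-6,7)
translate: b→4 (≡-6 mod 10), so (5,-6,7)→(5,4,6)
reduced (well bottom): (5,4,6) with a≤c, −a<b≤a
well minimum |f| = |-5| = 5 (negative-definite)

5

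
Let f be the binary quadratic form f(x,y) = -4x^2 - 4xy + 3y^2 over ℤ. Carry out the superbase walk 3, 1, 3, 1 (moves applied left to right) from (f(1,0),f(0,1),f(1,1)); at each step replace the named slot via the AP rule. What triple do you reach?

start (-4,3,-5) = (f(1,0),f(0,1),f(1,1))
replace slot 3: 2·((-4)+3) − (-5) = 3 → (-4,3,3)
replace slot 1: 2·(3+3) − (-4) = 16 → (16,3,3)
replace slot 3: 2·(16+3) − 3 = 35 → (16,3,35)
replace slot 1: 2·(3+35) − 16 = 60 → (60,3,35)

60,3,35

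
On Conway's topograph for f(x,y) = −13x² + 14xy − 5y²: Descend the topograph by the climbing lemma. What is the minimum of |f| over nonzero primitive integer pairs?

translate: b→12 (≡-14 mod 26), so (13,-14,5)→(13,12,4)
flip: (13,12,4)→(4,-12,13)
translate: b→4 (≡-12 mod 8), so (4,-12,13)→(4,4,5)
reduced (well bottom): (4,4,5) with a≤c, −a<b≤a
well minimum |f| = |-4| = 4 (negative-definite)

4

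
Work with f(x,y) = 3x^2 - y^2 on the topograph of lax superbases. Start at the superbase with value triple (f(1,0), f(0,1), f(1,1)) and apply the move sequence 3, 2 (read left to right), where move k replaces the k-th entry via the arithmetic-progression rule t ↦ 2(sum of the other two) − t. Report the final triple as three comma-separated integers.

start (3,-1,2) = (f(1,0),f(0,1),f(1,1))
replace slot 3: 2·(3+(-1)) − 2 = 2 → (3,-1,2)
replace slot 2: 2·(3+2) − (-1) = 11 → (3,11,2)

3,11,2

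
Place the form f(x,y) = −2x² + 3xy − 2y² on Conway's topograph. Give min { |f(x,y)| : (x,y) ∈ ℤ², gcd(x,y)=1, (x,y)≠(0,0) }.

translate: b→1 (≡-3 mod 4), so (2,-3,2)→(2,1,1)
flip: (2,1,1)→(1,-1,2)
translate: b→1 (≡-1 mod 2), so (1,-1,2)→(1,1,2)
reduced (well bottom): (1,1,2) with a≤c, −a<b≤a
well minimum |f| = |-1| = 1 (negative-definite)

1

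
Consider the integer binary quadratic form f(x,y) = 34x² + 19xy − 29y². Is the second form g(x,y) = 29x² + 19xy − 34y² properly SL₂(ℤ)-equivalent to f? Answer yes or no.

D₁ = 4305, D₂ = 4305
river cycle of f (length 10): (-29, 39, 24), (24, 57, -11), (-11, 53, 34), (34, 15, -30), (-30, 45, 19), (19, 31, -44), (-44, 57, 6), (6, 63, -14), (-14, 49, 34), (34, 19, -29)
river cycle of g (length 10): (-34, 49, 14), (14, 63, -6), (-6, 57, 44), (44, 31, -19), (-19, 45, 30), (30, 15, -34), (-34, 53, 11), (11, 57, -24), (-24, 39, 29), (29, 19, -34)
cycles differ ⇒ inequivalent

no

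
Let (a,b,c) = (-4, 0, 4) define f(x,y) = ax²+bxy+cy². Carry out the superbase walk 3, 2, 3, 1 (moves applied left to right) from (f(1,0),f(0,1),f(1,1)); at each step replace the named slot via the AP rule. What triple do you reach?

start (-4,4,0) = (f(1,0),f(0,1),f(1,1))
replace slot 3: 2·((-4)+4) − 0 = 0 → (-4,4,0)
replace slot 2: 2·((-4)+0) − 4 = -12 → (-4,-12,0)
replace slot 3: 2·((-4)+(-12)) − 0 = -32 → (-4,-12,-32)
replace slot 1: 2·((-12)+(-32)) − (-4) = -84 → (-84,-12,-32)

-84,-12,-32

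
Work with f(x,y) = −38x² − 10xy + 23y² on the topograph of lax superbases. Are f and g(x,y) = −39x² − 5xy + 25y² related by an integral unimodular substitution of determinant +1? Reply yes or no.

D₁ = 3596, D₂ = 3925
discriminants differ ⇒ not SL₂(ℤ)-equivalent

no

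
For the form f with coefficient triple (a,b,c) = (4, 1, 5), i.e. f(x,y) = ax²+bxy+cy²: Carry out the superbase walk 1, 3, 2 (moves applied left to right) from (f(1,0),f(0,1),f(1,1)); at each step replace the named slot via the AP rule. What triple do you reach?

start (4,5,10) = (f(1,0),f(0,1),f(1,1))
replace slot 1: 2·(5+10) − 4 = 26 → (26,5,10)
replace slot 3: 2·(26+5) − 10 = 52 → (26,5,52)
replace slot 2: 2·(26+52) − 5 = 151 → (26,151,52)

26,151,52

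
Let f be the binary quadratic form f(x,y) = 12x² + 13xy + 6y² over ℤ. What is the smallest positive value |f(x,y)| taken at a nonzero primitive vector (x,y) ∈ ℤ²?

translate: b→-11 (≡13 mod 24), so (12,13,6)→(12,-11,5)
flip: (12,-11,5)→(5,11,12)
translate: b→1 (≡11 mod 10), so (5,11,12)→(5,1,6)
reduced (well bottom): (5,1,6) with a≤c, −a<b≤a
well minimum = a = 5

5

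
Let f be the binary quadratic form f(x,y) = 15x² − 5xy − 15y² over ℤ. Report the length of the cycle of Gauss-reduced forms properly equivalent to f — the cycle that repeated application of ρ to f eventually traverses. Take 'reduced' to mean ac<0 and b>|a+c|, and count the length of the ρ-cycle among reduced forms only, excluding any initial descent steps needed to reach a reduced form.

D = 925, ⌊√D⌋ = 30
descent: ρ → (-15,5,15)  [lands on river]
river: ρ → (15,25,-5)
river: ρ → (-5,25,15)
river: ρ → (15,5,-15)
river: ρ → (-15,25,5)
river: ρ → (5,25,-15)
ρ-cycle length = 6 (tail of 1 descent step not counted)

6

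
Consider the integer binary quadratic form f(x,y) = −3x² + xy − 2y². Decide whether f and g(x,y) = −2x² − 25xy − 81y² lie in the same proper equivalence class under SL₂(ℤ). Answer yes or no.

D₁ = -23, D₂ = -23
f is negative-definite; reduce −f:
−f: flip: (3,-1,2)→(2,1,3)
−f: reduced (well bottom): (2,1,3) with a≤c, −a<b≤a
flip sign back: reduced form of f is (-2,-1,-3)
g is negative-definite; reduce −g:
−g: translate: b→1 (≡25 mod 4), so (2,25,81)→(2,1,3)
−g: reduced (well bottom): (2,1,3) with a≤c, −a<b≤a
flip sign back: reduced form of g is (-2,-1,-3)
reduced forms (-2, -1, -3) vs (-2, -1, -3) ⇒ equivalent

yes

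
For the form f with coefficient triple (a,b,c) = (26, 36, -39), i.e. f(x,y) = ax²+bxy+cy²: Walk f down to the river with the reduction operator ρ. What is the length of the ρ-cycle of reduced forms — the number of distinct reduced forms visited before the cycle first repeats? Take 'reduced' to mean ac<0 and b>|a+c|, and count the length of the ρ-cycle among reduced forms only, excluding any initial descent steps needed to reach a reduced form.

D = 5352, ⌊√D⌋ = 73
river: ρ → (-39,42,23)
river: ρ → (23,50,-31)
river: ρ → (-31,12,42)
river: ρ → (42,72,-1)
river: ρ → (-1,72,42)
river: ρ → (42,12,-31)
river: ρ → (-31,50,23)
river: ρ → (23,42,-39)
river: ρ → (-39,36,26)
river: ρ → (26,68,-7)
river: ρ → (-7,72,6)
river: ρ → (6,72,-7)
river: ρ → (-7,68,26)
river: ρ → (26,36,-39)
ρ-cycle length = 14 (tail of 0 descent steps not counted)

14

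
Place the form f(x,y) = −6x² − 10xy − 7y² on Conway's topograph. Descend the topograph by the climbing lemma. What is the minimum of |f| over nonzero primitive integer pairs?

translate: b→-2 (≡10 mod 12), so (6,10,7)→(6,-2,3)
flip: (6,-2,3)→(3,2,6)
reduced (well bottom): (3,2,6) with a≤c, −a<b≤a
well minimum |f| = |-3| = 3 (negative-definite)

3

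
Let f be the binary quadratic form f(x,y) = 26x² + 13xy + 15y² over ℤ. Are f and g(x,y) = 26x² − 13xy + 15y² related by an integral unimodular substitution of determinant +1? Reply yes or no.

D₁ = -1391, D₂ = -1391
f: flip: (26,13,15)→(15,-13,26)
f: reduced (well bottom): (15,-13,26) with a≤c, −a<b≤a
g: flip: (26,-13,15)→(15,13,26)
g: reduced (well bottom): (15,13,26) with a≤c, −a<b≤a
reduced forms (15, -13, 26) vs (15, 13, 26) ⇒ inequivalent

no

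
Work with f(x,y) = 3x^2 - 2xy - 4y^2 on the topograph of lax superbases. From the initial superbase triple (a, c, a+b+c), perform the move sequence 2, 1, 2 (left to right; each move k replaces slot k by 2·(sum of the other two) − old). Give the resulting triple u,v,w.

start (3,-4,-3) = (f(1,0),f(0,1),f(1,1))
replace slot 2: 2·(3+(-3)) − (-4) = 4 → (3,4,-3)
replace slot 1: 2·(4+(-3)) − 3 = -1 → (-1,4,-3)
replace slot 2: 2·((-1)+(-3)) − 4 = -12 → (-1,-12,-3)

-1,-12,-3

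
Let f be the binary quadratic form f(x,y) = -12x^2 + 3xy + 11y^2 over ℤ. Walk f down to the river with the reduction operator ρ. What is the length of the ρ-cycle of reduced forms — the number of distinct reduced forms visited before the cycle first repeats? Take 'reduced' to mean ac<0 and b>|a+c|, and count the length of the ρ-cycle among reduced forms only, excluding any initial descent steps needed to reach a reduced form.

D = 537, ⌊√D⌋ = 23
river: ρ → (11,19,-4)
river: ρ → (-4,21,6)
river: ρ → (6,15,-13)
river: ρ → (-13,11,8)
river: ρ → (8,21,-3)
river: ρ → (-3,21,8)
river: ρ → (8,11,-13)
river: ρ → (-13,15,6)
river: ρ → (6,21,-4)
river: ρ → (-4,19,11)
river: ρ → (11,3,-12)
river: ρ → (-12,21,2)
river: ρ → (2,23,-1)
river: ρ → (-1,23,2)
river: ρ → (2,21,-12)
river: ρ → (-12,3,11)
ρ-cycle length = 16 (tail of 0 descent steps not counted)

16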